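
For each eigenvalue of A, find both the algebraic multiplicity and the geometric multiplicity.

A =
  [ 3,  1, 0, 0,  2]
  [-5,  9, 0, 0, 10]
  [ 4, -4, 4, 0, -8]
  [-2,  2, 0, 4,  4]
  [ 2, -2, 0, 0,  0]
λ = 4: alg = 5, geom = 4

Step 1 — factor the characteristic polynomial to read off the algebraic multiplicities:
  χ_A(x) = (x - 4)^5

Step 2 — compute geometric multiplicities via the rank-nullity identity g(λ) = n − rank(A − λI):
  rank(A − (4)·I) = 1, so dim ker(A − (4)·I) = n − 1 = 4

Summary:
  λ = 4: algebraic multiplicity = 5, geometric multiplicity = 4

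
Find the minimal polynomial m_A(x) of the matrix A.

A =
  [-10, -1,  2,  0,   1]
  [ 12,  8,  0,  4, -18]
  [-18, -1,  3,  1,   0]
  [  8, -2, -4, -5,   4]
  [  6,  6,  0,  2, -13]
x^4 + 14*x^3 + 73*x^2 + 168*x + 144

The characteristic polynomial is χ_A(x) = (x + 3)^3*(x + 4)^2, so the eigenvalues are known. The minimal polynomial is
  m_A(x) = Π_λ (x − λ)^{k_λ}
where k_λ is the size of the *largest* Jordan block for λ (equivalently, the smallest k with (A − λI)^k v = 0 for every generalised eigenvector v of λ).

  λ = -4: largest Jordan block has size 2, contributing (x + 4)^2
  λ = -3: largest Jordan block has size 2, contributing (x + 3)^2

So m_A(x) = (x + 3)^2*(x + 4)^2 = x^4 + 14*x^3 + 73*x^2 + 168*x + 144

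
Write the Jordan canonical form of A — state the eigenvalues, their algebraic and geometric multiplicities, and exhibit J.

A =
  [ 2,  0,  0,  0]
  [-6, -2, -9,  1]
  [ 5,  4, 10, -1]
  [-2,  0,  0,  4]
J_1(2) ⊕ J_3(4)

The characteristic polynomial is
  det(x·I − A) = x^4 - 14*x^3 + 72*x^2 - 160*x + 128 = (x - 4)^3*(x - 2)

Eigenvalues and multiplicities (the geometric multiplicity of λ is n − rank(A − λI), which equals the number of Jordan blocks for λ):
  λ = 2: algebraic multiplicity = 1, geometric multiplicity = 1
  λ = 4: algebraic multiplicity = 3, geometric multiplicity = 1

Determining the block sizes for each eigenvalue:
  λ = 2: one block (gm = 1), so the single block has size am = 1 → block sizes [1]
  λ = 4: one block (gm = 1), so the single block has size am = 3 → block sizes [3]

Assembling the blocks gives a Jordan form
J =
  [2, 0, 0, 0]
  [0, 4, 1, 0]
  [0, 0, 4, 1]
  [0, 0, 0, 4]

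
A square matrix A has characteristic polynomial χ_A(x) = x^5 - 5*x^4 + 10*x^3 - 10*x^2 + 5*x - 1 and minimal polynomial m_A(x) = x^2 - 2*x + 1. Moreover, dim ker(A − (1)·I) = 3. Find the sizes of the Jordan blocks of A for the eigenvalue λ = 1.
Block sizes for λ = 1: [2, 2, 1]

Step 1 — from the characteristic polynomial, algebraic multiplicity of λ = 1 is 5. From dim ker(A − (1)·I) = 3, there are exactly 3 Jordan blocks for λ = 1.
Step 2 — from the minimal polynomial, the factor (x − 1)^2 tells us the largest block for λ = 1 has size 2.
Step 3 — with total size 5, 3 blocks, and largest block 2, the block sizes (in nonincreasing order) are [2, 2, 1].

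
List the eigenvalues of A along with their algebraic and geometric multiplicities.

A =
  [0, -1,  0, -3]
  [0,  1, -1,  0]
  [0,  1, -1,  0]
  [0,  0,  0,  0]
λ = 0: alg = 4, geom = 2

Step 1 — factor the characteristic polynomial to read off the algebraic multiplicities:
  χ_A(x) = x^4

Step 2 — compute geometric multiplicities via the rank-nullity identity g(λ) = n − rank(A − λI):
  rank(A − (0)·I) = 2, so dim ker(A − (0)·I) = n − 2 = 2

Summary:
  λ = 0: algebraic multiplicity = 4, geometric multiplicity = 2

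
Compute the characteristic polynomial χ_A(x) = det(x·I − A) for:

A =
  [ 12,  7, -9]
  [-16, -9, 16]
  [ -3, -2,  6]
x^3 - 9*x^2 + 27*x - 27

Expanding det(x·I − A) (e.g. by cofactor expansion or by noting that A is similar to its Jordan form J, which has the same characteristic polynomial as A) gives
  χ_A(x) = x^3 - 9*x^2 + 27*x - 27
which factors as (x - 3)^3. The eigenvalues (with algebraic multiplicities) are λ = 3 with multiplicity 3.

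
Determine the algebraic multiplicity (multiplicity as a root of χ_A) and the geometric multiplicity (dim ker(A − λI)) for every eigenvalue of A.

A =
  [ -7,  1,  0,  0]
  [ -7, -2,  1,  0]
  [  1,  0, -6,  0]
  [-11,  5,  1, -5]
λ = -5: alg = 4, geom = 2

Step 1 — factor the characteristic polynomial to read off the algebraic multiplicities:
  χ_A(x) = (x + 5)^4

Step 2 — compute geometric multiplicities via the rank-nullity identity g(λ) = n − rank(A − λI):
  rank(A − (-5)·I) = 2, so dim ker(A − (-5)·I) = n − 2 = 2

Summary:
  λ = -5: algebraic multiplicity = 4, geometric multiplicity = 2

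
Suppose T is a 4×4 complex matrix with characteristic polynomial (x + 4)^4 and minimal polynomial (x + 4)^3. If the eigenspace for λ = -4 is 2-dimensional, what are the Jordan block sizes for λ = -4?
Block sizes for λ = -4: [3, 1]

Step 1 — from the characteristic polynomial, algebraic multiplicity of λ = -4 is 4. From dim ker(T − (-4)·I) = 2, there are exactly 2 Jordan blocks for λ = -4.
Step 2 — from the minimal polynomial, the factor (x + 4)^3 tells us the largest block for λ = -4 has size 3.
Step 3 — with total size 4, 2 blocks, and largest block 3, the block sizes (in nonincreasing order) are [3, 1].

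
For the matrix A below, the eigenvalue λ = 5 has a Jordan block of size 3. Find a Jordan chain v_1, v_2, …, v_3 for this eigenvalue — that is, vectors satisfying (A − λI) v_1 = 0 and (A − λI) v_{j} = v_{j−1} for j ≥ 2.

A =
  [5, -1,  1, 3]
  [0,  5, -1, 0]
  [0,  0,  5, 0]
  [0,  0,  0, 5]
A Jordan chain for λ = 5 of length 3:
v_1 = (1, 0, 0, 0)ᵀ
v_2 = (1, -1, 0, 0)ᵀ
v_3 = (0, 0, 1, 0)ᵀ

Let N = A − (5)·I. We want v_3 with N^3 v_3 = 0 but N^2 v_3 ≠ 0; then v_{j-1} := N · v_j for j = 3, …, 2.

Pick v_3 = (0, 0, 1, 0)ᵀ.
Then v_2 = N · v_3 = (1, -1, 0, 0)ᵀ.
Then v_1 = N · v_2 = (1, 0, 0, 0)ᵀ.

Sanity check: (A − (5)·I) v_1 = (0, 0, 0, 0)ᵀ = 0. ✓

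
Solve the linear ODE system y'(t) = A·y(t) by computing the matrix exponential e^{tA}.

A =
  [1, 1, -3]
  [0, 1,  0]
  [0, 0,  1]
e^{tA} =
  [exp(t), t*exp(t), -3*t*exp(t)]
  [0, exp(t), 0]
  [0, 0, exp(t)]

Strategy: write A = P · J · P⁻¹ where J is a Jordan canonical form, so e^{tA} = P · e^{tJ} · P⁻¹, and e^{tJ} can be computed block-by-block.

A has Jordan form
J =
  [1, 1, 0]
  [0, 1, 0]
  [0, 0, 1]
(up to reordering of blocks).

Per-block formulas:
  For a 1×1 block at λ = 1: exp(t · [1]) = [e^(1t)].
  For a 2×2 Jordan block J_2(1): exp(t · J_2(1)) = e^(1t)·(I + t·N), where N is the 2×2 nilpotent shift.

After assembling e^{tJ} and conjugating by P, we get:

e^{tA} =
  [exp(t), t*exp(t), -3*t*exp(t)]
  [0, exp(t), 0]
  [0, 0, exp(t)]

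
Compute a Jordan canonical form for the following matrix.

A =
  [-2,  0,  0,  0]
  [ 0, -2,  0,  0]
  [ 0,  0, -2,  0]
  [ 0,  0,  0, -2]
J_1(-2) ⊕ J_1(-2) ⊕ J_1(-2) ⊕ J_1(-2)

The characteristic polynomial is
  det(x·I − A) = x^4 + 8*x^3 + 24*x^2 + 32*x + 16 = (x + 2)^4

Eigenvalues and multiplicities (the geometric multiplicity of λ is n − rank(A − λI), which equals the number of Jordan blocks for λ):
  λ = -2: algebraic multiplicity = 4, geometric multiplicity = 4

Determining the block sizes for each eigenvalue:
  λ = -2: gm = am = 4, so every block has size 1 → block sizes [1, 1, 1, 1]

Assembling the blocks gives a Jordan form
J =
  [-2,  0,  0,  0]
  [ 0, -2,  0,  0]
  [ 0,  0, -2,  0]
  [ 0,  0,  0, -2]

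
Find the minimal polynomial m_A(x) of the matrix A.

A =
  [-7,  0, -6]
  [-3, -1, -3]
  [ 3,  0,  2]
x^2 + 5*x + 4

The characteristic polynomial is χ_A(x) = (x + 1)^2*(x + 4), so the eigenvalues are known. The minimal polynomial is
  m_A(x) = Π_λ (x − λ)^{k_λ}
where k_λ is the size of the *largest* Jordan block for λ (equivalently, the smallest k with (A − λI)^k v = 0 for every generalised eigenvector v of λ).

  λ = -4: largest Jordan block has size 1, contributing (x + 4)
  λ = -1: largest Jordan block has size 1, contributing (x + 1)

So m_A(x) = (x + 1)*(x + 4) = x^2 + 5*x + 4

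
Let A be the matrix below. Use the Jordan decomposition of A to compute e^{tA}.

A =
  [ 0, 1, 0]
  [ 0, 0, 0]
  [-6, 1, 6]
e^{tA} =
  [1, t, 0]
  [0, 1, 0]
  [1 - exp(6*t), t, exp(6*t)]

Strategy: write A = P · J · P⁻¹ where J is a Jordan canonical form, so e^{tA} = P · e^{tJ} · P⁻¹, and e^{tJ} can be computed block-by-block.

A has Jordan form
J =
  [0, 1, 0]
  [0, 0, 0]
  [0, 0, 6]
(up to reordering of blocks).

Per-block formulas:
  For a 1×1 block at λ = 6: exp(t · [6]) = [e^(6t)].
  For a 2×2 Jordan block J_2(0): exp(t · J_2(0)) = e^(0t)·(I + t·N), where N is the 2×2 nilpotent shift.

After assembling e^{tJ} and conjugating by P, we get:

e^{tA} =
  [1, t, 0]
  [0, 1, 0]
  [1 - exp(6*t), t, exp(6*t)]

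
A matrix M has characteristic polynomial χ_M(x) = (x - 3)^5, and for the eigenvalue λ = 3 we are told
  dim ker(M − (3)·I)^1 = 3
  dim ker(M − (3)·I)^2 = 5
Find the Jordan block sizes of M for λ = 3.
Block sizes for λ = 3: [2, 2, 1]

From the dimensions of kernels of powers, the number of Jordan blocks of size at least j is d_j − d_{j−1} where d_j = dim ker(N^j) (with d_0 = 0). Computing the differences gives [3, 2].
The number of blocks of size exactly k is (#blocks of size ≥ k) − (#blocks of size ≥ k + 1), so the partition is: 1 block(s) of size 1, 2 block(s) of size 2.
In nonincreasing order the block sizes are [2, 2, 1].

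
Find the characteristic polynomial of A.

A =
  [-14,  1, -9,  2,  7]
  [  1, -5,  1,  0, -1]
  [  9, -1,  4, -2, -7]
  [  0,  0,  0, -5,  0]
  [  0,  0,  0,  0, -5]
x^5 + 25*x^4 + 250*x^3 + 1250*x^2 + 3125*x + 3125

Expanding det(x·I − A) (e.g. by cofactor expansion or by noting that A is similar to its Jordan form J, which has the same characteristic polynomial as A) gives
  χ_A(x) = x^5 + 25*x^4 + 250*x^3 + 1250*x^2 + 3125*x + 3125
which factors as (x + 5)^5. The eigenvalues (with algebraic multiplicities) are λ = -5 with multiplicity 5.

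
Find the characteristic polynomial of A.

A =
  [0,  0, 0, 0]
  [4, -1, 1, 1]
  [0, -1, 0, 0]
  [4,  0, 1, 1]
x^4

Expanding det(x·I − A) (e.g. by cofactor expansion or by noting that A is similar to its Jordan form J, which has the same characteristic polynomial as A) gives
  χ_A(x) = x^4
which factors as x^4. The eigenvalues (with algebraic multiplicities) are λ = 0 with multiplicity 4.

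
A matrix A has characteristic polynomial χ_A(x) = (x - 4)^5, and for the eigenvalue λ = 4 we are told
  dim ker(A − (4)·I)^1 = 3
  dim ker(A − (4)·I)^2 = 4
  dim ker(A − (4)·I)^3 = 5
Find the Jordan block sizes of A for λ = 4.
Block sizes for λ = 4: [3, 1, 1]

From the dimensions of kernels of powers, the number of Jordan blocks of size at least j is d_j − d_{j−1} where d_j = dim ker(N^j) (with d_0 = 0). Computing the differences gives [3, 1, 1].
The number of blocks of size exactly k is (#blocks of size ≥ k) − (#blocks of size ≥ k + 1), so the partition is: 2 block(s) of size 1, 1 block(s) of size 3.
In nonincreasing order the block sizes are [3, 1, 1].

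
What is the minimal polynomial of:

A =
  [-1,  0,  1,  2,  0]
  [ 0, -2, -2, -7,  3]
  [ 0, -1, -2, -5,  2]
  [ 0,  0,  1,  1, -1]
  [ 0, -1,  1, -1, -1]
x^3 + 3*x^2 + 3*x + 1

The characteristic polynomial is χ_A(x) = (x + 1)^5, so the eigenvalues are known. The minimal polynomial is
  m_A(x) = Π_λ (x − λ)^{k_λ}
where k_λ is the size of the *largest* Jordan block for λ (equivalently, the smallest k with (A − λI)^k v = 0 for every generalised eigenvector v of λ).

  λ = -1: largest Jordan block has size 3, contributing (x + 1)^3

So m_A(x) = (x + 1)^3 = x^3 + 3*x^2 + 3*x + 1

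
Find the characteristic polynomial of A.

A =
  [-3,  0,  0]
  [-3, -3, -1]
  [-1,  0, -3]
x^3 + 9*x^2 + 27*x + 27

Expanding det(x·I − A) (e.g. by cofactor expansion or by noting that A is similar to its Jordan form J, which has the same characteristic polynomial as A) gives
  χ_A(x) = x^3 + 9*x^2 + 27*x + 27
which factors as (x + 3)^3. The eigenvalues (with algebraic multiplicities) are λ = -3 with multiplicity 3.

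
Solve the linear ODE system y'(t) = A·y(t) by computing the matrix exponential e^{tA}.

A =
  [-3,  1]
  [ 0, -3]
e^{tA} =
  [exp(-3*t), t*exp(-3*t)]
  [0, exp(-3*t)]

Strategy: write A = P · J · P⁻¹ where J is a Jordan canonical form, so e^{tA} = P · e^{tJ} · P⁻¹, and e^{tJ} can be computed block-by-block.

A has Jordan form
J =
  [-3,  1]
  [ 0, -3]
(up to reordering of blocks).

Per-block formulas:
  For a 2×2 Jordan block J_2(-3): exp(t · J_2(-3)) = e^(-3t)·(I + t·N), where N is the 2×2 nilpotent shift.

After assembling e^{tJ} and conjugating by P, we get:

e^{tA} =
  [exp(-3*t), t*exp(-3*t)]
  [0, exp(-3*t)]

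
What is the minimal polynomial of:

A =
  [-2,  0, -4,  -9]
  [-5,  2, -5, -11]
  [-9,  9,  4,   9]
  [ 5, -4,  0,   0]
x^2 - 2*x + 1

The characteristic polynomial is χ_A(x) = (x - 1)^4, so the eigenvalues are known. The minimal polynomial is
  m_A(x) = Π_λ (x − λ)^{k_λ}
where k_λ is the size of the *largest* Jordan block for λ (equivalently, the smallest k with (A − λI)^k v = 0 for every generalised eigenvector v of λ).

  λ = 1: largest Jordan block has size 2, contributing (x − 1)^2

So m_A(x) = (x - 1)^2 = x^2 - 2*x + 1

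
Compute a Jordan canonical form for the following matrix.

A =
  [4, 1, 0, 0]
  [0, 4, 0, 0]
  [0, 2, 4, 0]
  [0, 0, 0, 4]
J_2(4) ⊕ J_1(4) ⊕ J_1(4)

The characteristic polynomial is
  det(x·I − A) = x^4 - 16*x^3 + 96*x^2 - 256*x + 256 = (x - 4)^4

Eigenvalues and multiplicities (the geometric multiplicity of λ is n − rank(A − λI), which equals the number of Jordan blocks for λ):
  λ = 4: algebraic multiplicity = 4, geometric multiplicity = 3

Determining the block sizes for each eigenvalue:
  λ = 4: 3 blocks summing to 4 forces exactly one block of size 2 and the rest size 1 → block sizes [2, 1, 1]

Assembling the blocks gives a Jordan form
J =
  [4, 1, 0, 0]
  [0, 4, 0, 0]
  [0, 0, 4, 0]
  [0, 0, 0, 4]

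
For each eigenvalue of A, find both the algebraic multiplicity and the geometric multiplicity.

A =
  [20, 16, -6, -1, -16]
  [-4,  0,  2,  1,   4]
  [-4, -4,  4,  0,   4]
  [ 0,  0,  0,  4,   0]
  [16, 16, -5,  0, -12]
λ = 2: alg = 2, geom = 1; λ = 4: alg = 3, geom = 2

Step 1 — factor the characteristic polynomial to read off the algebraic multiplicities:
  χ_A(x) = (x - 4)^3*(x - 2)^2

Step 2 — compute geometric multiplicities via the rank-nullity identity g(λ) = n − rank(A − λI):
  rank(A − (2)·I) = 4, so dim ker(A − (2)·I) = n − 4 = 1
  rank(A − (4)·I) = 3, so dim ker(A − (4)·I) = n − 3 = 2

Summary:
  λ = 2: algebraic multiplicity = 2, geometric multiplicity = 1
  λ = 4: algebraic multiplicity = 3, geometric multiplicity = 2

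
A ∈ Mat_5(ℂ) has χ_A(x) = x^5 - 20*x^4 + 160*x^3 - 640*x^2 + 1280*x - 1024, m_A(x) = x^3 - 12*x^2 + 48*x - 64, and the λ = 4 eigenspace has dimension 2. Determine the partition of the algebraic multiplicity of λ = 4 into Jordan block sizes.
Block sizes for λ = 4: [3, 2]

Step 1 — from the characteristic polynomial, algebraic multiplicity of λ = 4 is 5. From dim ker(A − (4)·I) = 2, there are exactly 2 Jordan blocks for λ = 4.
Step 2 — from the minimal polynomial, the factor (x − 4)^3 tells us the largest block for λ = 4 has size 3.
Step 3 — with total size 5, 2 blocks, and largest block 3, the block sizes (in nonincreasing order) are [3, 2].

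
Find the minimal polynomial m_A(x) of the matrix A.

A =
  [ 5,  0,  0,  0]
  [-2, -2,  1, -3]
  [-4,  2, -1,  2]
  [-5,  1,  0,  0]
x^4 - 2*x^3 - 12*x^2 - 14*x - 5

The characteristic polynomial is χ_A(x) = (x - 5)*(x + 1)^3, so the eigenvalues are known. The minimal polynomial is
  m_A(x) = Π_λ (x − λ)^{k_λ}
where k_λ is the size of the *largest* Jordan block for λ (equivalently, the smallest k with (A − λI)^k v = 0 for every generalised eigenvector v of λ).

  λ = -1: largest Jordan block has size 3, contributing (x + 1)^3
  λ = 5: largest Jordan block has size 1, contributing (x − 5)

So m_A(x) = (x - 5)*(x + 1)^3 = x^4 - 2*x^3 - 12*x^2 - 14*x - 5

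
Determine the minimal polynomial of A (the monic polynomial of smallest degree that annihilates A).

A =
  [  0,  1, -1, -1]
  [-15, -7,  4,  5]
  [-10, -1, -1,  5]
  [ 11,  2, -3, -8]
x^2 + 8*x + 16

The characteristic polynomial is χ_A(x) = (x + 4)^4, so the eigenvalues are known. The minimal polynomial is
  m_A(x) = Π_λ (x − λ)^{k_λ}
where k_λ is the size of the *largest* Jordan block for λ (equivalently, the smallest k with (A − λI)^k v = 0 for every generalised eigenvector v of λ).

  λ = -4: largest Jordan block has size 2, contributing (x + 4)^2

So m_A(x) = (x + 4)^2 = x^2 + 8*x + 16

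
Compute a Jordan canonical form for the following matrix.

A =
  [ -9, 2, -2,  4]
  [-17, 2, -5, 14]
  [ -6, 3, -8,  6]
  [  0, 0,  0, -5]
J_3(-5) ⊕ J_1(-5)

The characteristic polynomial is
  det(x·I − A) = x^4 + 20*x^3 + 150*x^2 + 500*x + 625 = (x + 5)^4

Eigenvalues and multiplicities (the geometric multiplicity of λ is n − rank(A − λI), which equals the number of Jordan blocks for λ):
  λ = -5: algebraic multiplicity = 4, geometric multiplicity = 2

Determining the block sizes for each eigenvalue:
  λ = -5: with am = 4 and gm = 2, the partition is not yet determined (e.g. several partitions of 4 into 2 parts exist). Let N = A − (-5)·I. Computing rank(N^1) = 2, rank(N^2) = 1, rank(N^3) = 0; the number of blocks of size ≥ j is rank(N^{j−1}) − rank(N^j), giving [2, 1, 1]. So we have 1 block(s) of size 3, 1 block(s) of size 1 → block sizes [3, 1]

Assembling the blocks gives a Jordan form
J =
  [-5,  1,  0,  0]
  [ 0, -5,  1,  0]
  [ 0,  0, -5,  0]
  [ 0,  0,  0, -5]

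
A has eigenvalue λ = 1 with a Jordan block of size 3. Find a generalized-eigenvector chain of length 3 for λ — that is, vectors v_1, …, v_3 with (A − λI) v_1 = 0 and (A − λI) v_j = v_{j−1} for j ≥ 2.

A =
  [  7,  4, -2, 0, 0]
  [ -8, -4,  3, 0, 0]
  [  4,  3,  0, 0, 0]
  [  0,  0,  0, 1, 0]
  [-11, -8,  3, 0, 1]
A Jordan chain for λ = 1 of length 3:
v_1 = (-4, 4, -4, 0, 10)ᵀ
v_2 = (6, -8, 4, 0, -11)ᵀ
v_3 = (1, 0, 0, 0, 0)ᵀ

Let N = A − (1)·I. We want v_3 with N^3 v_3 = 0 but N^2 v_3 ≠ 0; then v_{j-1} := N · v_j for j = 3, …, 2.

Pick v_3 = (1, 0, 0, 0, 0)ᵀ.
Then v_2 = N · v_3 = (6, -8, 4, 0, -11)ᵀ.
Then v_1 = N · v_2 = (-4, 4, -4, 0, 10)ᵀ.

Sanity check: (A − (1)·I) v_1 = (0, 0, 0, 0, 0)ᵀ = 0. ✓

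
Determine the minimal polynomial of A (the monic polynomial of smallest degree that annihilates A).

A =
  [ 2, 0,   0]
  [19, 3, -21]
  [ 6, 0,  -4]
x^3 - x^2 - 14*x + 24

The characteristic polynomial is χ_A(x) = (x - 3)*(x - 2)*(x + 4), so the eigenvalues are known. The minimal polynomial is
  m_A(x) = Π_λ (x − λ)^{k_λ}
where k_λ is the size of the *largest* Jordan block for λ (equivalently, the smallest k with (A − λI)^k v = 0 for every generalised eigenvector v of λ).

  λ = -4: largest Jordan block has size 1, contributing (x + 4)
  λ = 2: largest Jordan block has size 1, contributing (x − 2)
  λ = 3: largest Jordan block has size 1, contributing (x − 3)

So m_A(x) = (x - 3)*(x - 2)*(x + 4) = x^3 - x^2 - 14*x + 24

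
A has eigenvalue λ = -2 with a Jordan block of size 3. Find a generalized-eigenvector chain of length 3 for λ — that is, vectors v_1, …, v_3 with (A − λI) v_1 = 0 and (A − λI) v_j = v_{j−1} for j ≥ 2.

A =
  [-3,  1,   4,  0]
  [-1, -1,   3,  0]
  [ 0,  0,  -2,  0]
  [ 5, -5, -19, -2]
A Jordan chain for λ = -2 of length 3:
v_1 = (-1, -1, 0, 5)ᵀ
v_2 = (4, 3, 0, -19)ᵀ
v_3 = (0, 0, 1, 0)ᵀ

Let N = A − (-2)·I. We want v_3 with N^3 v_3 = 0 but N^2 v_3 ≠ 0; then v_{j-1} := N · v_j for j = 3, …, 2.

Pick v_3 = (0, 0, 1, 0)ᵀ.
Then v_2 = N · v_3 = (4, 3, 0, -19)ᵀ.
Then v_1 = N · v_2 = (-1, -1, 0, 5)ᵀ.

Sanity check: (A − (-2)·I) v_1 = (0, 0, 0, 0)ᵀ = 0. ✓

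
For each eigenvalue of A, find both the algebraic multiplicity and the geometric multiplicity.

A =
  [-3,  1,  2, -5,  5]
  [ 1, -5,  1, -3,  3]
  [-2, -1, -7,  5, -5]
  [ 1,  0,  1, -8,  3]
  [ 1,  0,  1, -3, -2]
λ = -5: alg = 5, geom = 3

Step 1 — factor the characteristic polynomial to read off the algebraic multiplicities:
  χ_A(x) = (x + 5)^5

Step 2 — compute geometric multiplicities via the rank-nullity identity g(λ) = n − rank(A − λI):
  rank(A − (-5)·I) = 2, so dim ker(A − (-5)·I) = n − 2 = 3

Summary:
  λ = -5: algebraic multiplicity = 5, geometric multiplicity = 3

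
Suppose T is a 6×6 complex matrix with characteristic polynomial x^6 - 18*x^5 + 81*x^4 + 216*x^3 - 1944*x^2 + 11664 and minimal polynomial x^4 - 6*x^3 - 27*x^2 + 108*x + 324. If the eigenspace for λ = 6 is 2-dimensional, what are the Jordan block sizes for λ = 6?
Block sizes for λ = 6: [2, 2]

Step 1 — from the characteristic polynomial, algebraic multiplicity of λ = 6 is 4. From dim ker(T − (6)·I) = 2, there are exactly 2 Jordan blocks for λ = 6.
Step 2 — from the minimal polynomial, the factor (x − 6)^2 tells us the largest block for λ = 6 has size 2.
Step 3 — with total size 4, 2 blocks, and largest block 2, the block sizes (in nonincreasing order) are [2, 2].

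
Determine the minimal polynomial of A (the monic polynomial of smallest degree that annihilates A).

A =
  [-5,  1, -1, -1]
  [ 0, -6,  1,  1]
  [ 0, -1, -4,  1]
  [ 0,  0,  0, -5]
x^2 + 10*x + 25

The characteristic polynomial is χ_A(x) = (x + 5)^4, so the eigenvalues are known. The minimal polynomial is
  m_A(x) = Π_λ (x − λ)^{k_λ}
where k_λ is the size of the *largest* Jordan block for λ (equivalently, the smallest k with (A − λI)^k v = 0 for every generalised eigenvector v of λ).

  λ = -5: largest Jordan block has size 2, contributing (x + 5)^2

So m_A(x) = (x + 5)^2 = x^2 + 10*x + 25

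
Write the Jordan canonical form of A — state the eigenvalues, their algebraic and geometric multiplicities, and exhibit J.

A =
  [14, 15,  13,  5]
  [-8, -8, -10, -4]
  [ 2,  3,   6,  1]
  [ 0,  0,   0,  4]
J_3(4) ⊕ J_1(4)

The characteristic polynomial is
  det(x·I − A) = x^4 - 16*x^3 + 96*x^2 - 256*x + 256 = (x - 4)^4

Eigenvalues and multiplicities (the geometric multiplicity of λ is n − rank(A − λI), which equals the number of Jordan blocks for λ):
  λ = 4: algebraic multiplicity = 4, geometric multiplicity = 2

Determining the block sizes for each eigenvalue:
  λ = 4: with am = 4 and gm = 2, the partition is not yet determined (e.g. several partitions of 4 into 2 parts exist). Let N = A − (4)·I. Computing rank(N^1) = 2, rank(N^2) = 1, rank(N^3) = 0; the number of blocks of size ≥ j is rank(N^{j−1}) − rank(N^j), giving [2, 1, 1]. So we have 1 block(s) of size 3, 1 block(s) of size 1 → block sizes [3, 1]

Assembling the blocks gives a Jordan form
J =
  [4, 1, 0, 0]
  [0, 4, 1, 0]
  [0, 0, 4, 0]
  [0, 0, 0, 4]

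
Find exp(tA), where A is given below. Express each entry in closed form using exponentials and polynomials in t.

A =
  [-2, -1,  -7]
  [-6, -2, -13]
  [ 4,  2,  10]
e^{tA} =
  [-3*t^2*exp(2*t) - 4*t*exp(2*t) + exp(2*t), -3*t^2*exp(2*t) - t*exp(2*t), -15*t^2*exp(2*t)/2 - 7*t*exp(2*t)]
  [-2*t^2*exp(2*t) - 6*t*exp(2*t), -2*t^2*exp(2*t) - 4*t*exp(2*t) + exp(2*t), -5*t^2*exp(2*t) - 13*t*exp(2*t)]
  [2*t^2*exp(2*t) + 4*t*exp(2*t), 2*t^2*exp(2*t) + 2*t*exp(2*t), 5*t^2*exp(2*t) + 8*t*exp(2*t) + exp(2*t)]

Strategy: write A = P · J · P⁻¹ where J is a Jordan canonical form, so e^{tA} = P · e^{tJ} · P⁻¹, and e^{tJ} can be computed block-by-block.

A has Jordan form
J =
  [2, 1, 0]
  [0, 2, 1]
  [0, 0, 2]
(up to reordering of blocks).

Per-block formulas:
  For a 3×3 Jordan block J_3(2): exp(t · J_3(2)) = e^(2t)·(I + t·N + (t^2/2)·N^2), where N is the 3×3 nilpotent shift.

After assembling e^{tJ} and conjugating by P, we get:

e^{tA} =
  [-3*t^2*exp(2*t) - 4*t*exp(2*t) + exp(2*t), -3*t^2*exp(2*t) - t*exp(2*t), -15*t^2*exp(2*t)/2 - 7*t*exp(2*t)]
  [-2*t^2*exp(2*t) - 6*t*exp(2*t), -2*t^2*exp(2*t) - 4*t*exp(2*t) + exp(2*t), -5*t^2*exp(2*t) - 13*t*exp(2*t)]
  [2*t^2*exp(2*t) + 4*t*exp(2*t), 2*t^2*exp(2*t) + 2*t*exp(2*t), 5*t^2*exp(2*t) + 8*t*exp(2*t) + exp(2*t)]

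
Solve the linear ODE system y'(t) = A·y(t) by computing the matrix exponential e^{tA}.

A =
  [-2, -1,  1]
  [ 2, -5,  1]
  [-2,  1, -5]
e^{tA} =
  [2*t*exp(-4*t) + exp(-4*t), -t*exp(-4*t), t*exp(-4*t)]
  [2*t*exp(-4*t), -t*exp(-4*t) + exp(-4*t), t*exp(-4*t)]
  [-2*t*exp(-4*t), t*exp(-4*t), -t*exp(-4*t) + exp(-4*t)]

Strategy: write A = P · J · P⁻¹ where J is a Jordan canonical form, so e^{tA} = P · e^{tJ} · P⁻¹, and e^{tJ} can be computed block-by-block.

A has Jordan form
J =
  [-4,  1,  0]
  [ 0, -4,  0]
  [ 0,  0, -4]
(up to reordering of blocks).

Per-block formulas:
  For a 1×1 block at λ = -4: exp(t · [-4]) = [e^(-4t)].
  For a 2×2 Jordan block J_2(-4): exp(t · J_2(-4)) = e^(-4t)·(I + t·N), where N is the 2×2 nilpotent shift.

After assembling e^{tJ} and conjugating by P, we get:

e^{tA} =
  [2*t*exp(-4*t) + exp(-4*t), -t*exp(-4*t), t*exp(-4*t)]
  [2*t*exp(-4*t), -t*exp(-4*t) + exp(-4*t), t*exp(-4*t)]
  [-2*t*exp(-4*t), t*exp(-4*t), -t*exp(-4*t) + exp(-4*t)]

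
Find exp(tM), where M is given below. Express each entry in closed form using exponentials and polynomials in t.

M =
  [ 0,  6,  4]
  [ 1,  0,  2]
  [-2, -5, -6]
e^{tM} =
  [t^2*exp(-2*t) + 2*t*exp(-2*t) + exp(-2*t), 2*t^2*exp(-2*t) + 6*t*exp(-2*t), 2*t^2*exp(-2*t) + 4*t*exp(-2*t)]
  [t*exp(-2*t), 2*t*exp(-2*t) + exp(-2*t), 2*t*exp(-2*t)]
  [-t^2*exp(-2*t)/2 - 2*t*exp(-2*t), -t^2*exp(-2*t) - 5*t*exp(-2*t), -t^2*exp(-2*t) - 4*t*exp(-2*t) + exp(-2*t)]

Strategy: write M = P · J · P⁻¹ where J is a Jordan canonical form, so e^{tM} = P · e^{tJ} · P⁻¹, and e^{tJ} can be computed block-by-block.

M has Jordan form
J =
  [-2,  1,  0]
  [ 0, -2,  1]
  [ 0,  0, -2]
(up to reordering of blocks).

Per-block formulas:
  For a 3×3 Jordan block J_3(-2): exp(t · J_3(-2)) = e^(-2t)·(I + t·N + (t^2/2)·N^2), where N is the 3×3 nilpotent shift.

After assembling e^{tJ} and conjugating by P, we get:

e^{tM} =
  [t^2*exp(-2*t) + 2*t*exp(-2*t) + exp(-2*t), 2*t^2*exp(-2*t) + 6*t*exp(-2*t), 2*t^2*exp(-2*t) + 4*t*exp(-2*t)]
  [t*exp(-2*t), 2*t*exp(-2*t) + exp(-2*t), 2*t*exp(-2*t)]
  [-t^2*exp(-2*t)/2 - 2*t*exp(-2*t), -t^2*exp(-2*t) - 5*t*exp(-2*t), -t^2*exp(-2*t) - 4*t*exp(-2*t) + exp(-2*t)]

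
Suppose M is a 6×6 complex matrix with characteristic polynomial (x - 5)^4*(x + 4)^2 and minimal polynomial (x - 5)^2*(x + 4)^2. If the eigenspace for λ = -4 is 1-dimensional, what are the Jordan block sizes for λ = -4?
Block sizes for λ = -4: [2]

Step 1 — from the characteristic polynomial, algebraic multiplicity of λ = -4 is 2. From dim ker(M − (-4)·I) = 1, there are exactly 1 Jordan blocks for λ = -4.
Step 2 — from the minimal polynomial, the factor (x + 4)^2 tells us the largest block for λ = -4 has size 2.
Step 3 — with total size 2, 1 blocks, and largest block 2, the block sizes (in nonincreasing order) are [2].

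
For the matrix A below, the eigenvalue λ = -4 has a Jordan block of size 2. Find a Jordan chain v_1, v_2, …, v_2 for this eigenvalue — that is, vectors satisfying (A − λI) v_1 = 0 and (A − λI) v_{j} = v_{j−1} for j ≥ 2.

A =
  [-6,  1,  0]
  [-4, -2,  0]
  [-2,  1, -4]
A Jordan chain for λ = -4 of length 2:
v_1 = (-2, -4, -2)ᵀ
v_2 = (1, 0, 0)ᵀ

Let N = A − (-4)·I. We want v_2 with N^2 v_2 = 0 but N^1 v_2 ≠ 0; then v_{j-1} := N · v_j for j = 2, …, 2.

Pick v_2 = (1, 0, 0)ᵀ.
Then v_1 = N · v_2 = (-2, -4, -2)ᵀ.

Sanity check: (A − (-4)·I) v_1 = (0, 0, 0)ᵀ = 0. ✓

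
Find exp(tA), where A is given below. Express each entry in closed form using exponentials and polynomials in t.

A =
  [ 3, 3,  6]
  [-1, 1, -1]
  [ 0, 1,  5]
e^{tA} =
  [-3*t^2*exp(3*t)/2 + exp(3*t), 3*t*exp(3*t), 9*t^2*exp(3*t)/2 + 6*t*exp(3*t)]
  [t^2*exp(3*t) - t*exp(3*t), -2*t*exp(3*t) + exp(3*t), -3*t^2*exp(3*t) - t*exp(3*t)]
  [-t^2*exp(3*t)/2, t*exp(3*t), 3*t^2*exp(3*t)/2 + 2*t*exp(3*t) + exp(3*t)]

Strategy: write A = P · J · P⁻¹ where J is a Jordan canonical form, so e^{tA} = P · e^{tJ} · P⁻¹, and e^{tJ} can be computed block-by-block.

A has Jordan form
J =
  [3, 1, 0]
  [0, 3, 1]
  [0, 0, 3]
(up to reordering of blocks).

Per-block formulas:
  For a 3×3 Jordan block J_3(3): exp(t · J_3(3)) = e^(3t)·(I + t·N + (t^2/2)·N^2), where N is the 3×3 nilpotent shift.

After assembling e^{tJ} and conjugating by P, we get:

e^{tA} =
  [-3*t^2*exp(3*t)/2 + exp(3*t), 3*t*exp(3*t), 9*t^2*exp(3*t)/2 + 6*t*exp(3*t)]
  [t^2*exp(3*t) - t*exp(3*t), -2*t*exp(3*t) + exp(3*t), -3*t^2*exp(3*t) - t*exp(3*t)]
  [-t^2*exp(3*t)/2, t*exp(3*t), 3*t^2*exp(3*t)/2 + 2*t*exp(3*t) + exp(3*t)]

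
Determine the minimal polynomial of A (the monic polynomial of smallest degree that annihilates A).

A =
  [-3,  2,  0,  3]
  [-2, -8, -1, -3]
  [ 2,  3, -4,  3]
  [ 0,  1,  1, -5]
x^3 + 15*x^2 + 75*x + 125

The characteristic polynomial is χ_A(x) = (x + 5)^4, so the eigenvalues are known. The minimal polynomial is
  m_A(x) = Π_λ (x − λ)^{k_λ}
where k_λ is the size of the *largest* Jordan block for λ (equivalently, the smallest k with (A − λI)^k v = 0 for every generalised eigenvector v of λ).

  λ = -5: largest Jordan block has size 3, contributing (x + 5)^3

So m_A(x) = (x + 5)^3 = x^3 + 15*x^2 + 75*x + 125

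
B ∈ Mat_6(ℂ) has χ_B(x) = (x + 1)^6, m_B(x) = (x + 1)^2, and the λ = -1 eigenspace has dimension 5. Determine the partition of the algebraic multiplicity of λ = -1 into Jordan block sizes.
Block sizes for λ = -1: [2, 1, 1, 1, 1]

Step 1 — from the characteristic polynomial, algebraic multiplicity of λ = -1 is 6. From dim ker(B − (-1)·I) = 5, there are exactly 5 Jordan blocks for λ = -1.
Step 2 — from the minimal polynomial, the factor (x + 1)^2 tells us the largest block for λ = -1 has size 2.
Step 3 — with total size 6, 5 blocks, and largest block 2, the block sizes (in nonincreasing order) are [2, 1, 1, 1, 1].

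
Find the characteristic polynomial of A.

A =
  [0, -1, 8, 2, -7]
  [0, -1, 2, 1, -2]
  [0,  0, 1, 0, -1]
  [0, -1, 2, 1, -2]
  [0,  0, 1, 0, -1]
x^5

Expanding det(x·I − A) (e.g. by cofactor expansion or by noting that A is similar to its Jordan form J, which has the same characteristic polynomial as A) gives
  χ_A(x) = x^5
which factors as x^5. The eigenvalues (with algebraic multiplicities) are λ = 0 with multiplicity 5.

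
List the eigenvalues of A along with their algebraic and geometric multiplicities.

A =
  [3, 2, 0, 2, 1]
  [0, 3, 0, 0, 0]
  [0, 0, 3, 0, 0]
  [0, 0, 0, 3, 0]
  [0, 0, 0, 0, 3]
λ = 3: alg = 5, geom = 4

Step 1 — factor the characteristic polynomial to read off the algebraic multiplicities:
  χ_A(x) = (x - 3)^5

Step 2 — compute geometric multiplicities via the rank-nullity identity g(λ) = n − rank(A − λI):
  rank(A − (3)·I) = 1, so dim ker(A − (3)·I) = n − 1 = 4

Summary:
  λ = 3: algebraic multiplicity = 5, geometric multiplicity = 4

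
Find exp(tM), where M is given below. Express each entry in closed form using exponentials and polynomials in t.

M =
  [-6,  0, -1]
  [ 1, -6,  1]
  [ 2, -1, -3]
e^{tM} =
  [-t^2*exp(-5*t)/2 - t*exp(-5*t) + exp(-5*t), t^2*exp(-5*t)/2, -t^2*exp(-5*t)/2 - t*exp(-5*t)]
  [t*exp(-5*t), -t*exp(-5*t) + exp(-5*t), t*exp(-5*t)]
  [t^2*exp(-5*t)/2 + 2*t*exp(-5*t), -t^2*exp(-5*t)/2 - t*exp(-5*t), t^2*exp(-5*t)/2 + 2*t*exp(-5*t) + exp(-5*t)]

Strategy: write M = P · J · P⁻¹ where J is a Jordan canonical form, so e^{tM} = P · e^{tJ} · P⁻¹, and e^{tJ} can be computed block-by-block.

M has Jordan form
J =
  [-5,  1,  0]
  [ 0, -5,  1]
  [ 0,  0, -5]
(up to reordering of blocks).

Per-block formulas:
  For a 3×3 Jordan block J_3(-5): exp(t · J_3(-5)) = e^(-5t)·(I + t·N + (t^2/2)·N^2), where N is the 3×3 nilpotent shift.

After assembling e^{tJ} and conjugating by P, we get:

e^{tM} =
  [-t^2*exp(-5*t)/2 - t*exp(-5*t) + exp(-5*t), t^2*exp(-5*t)/2, -t^2*exp(-5*t)/2 - t*exp(-5*t)]
  [t*exp(-5*t), -t*exp(-5*t) + exp(-5*t), t*exp(-5*t)]
  [t^2*exp(-5*t)/2 + 2*t*exp(-5*t), -t^2*exp(-5*t)/2 - t*exp(-5*t), t^2*exp(-5*t)/2 + 2*t*exp(-5*t) + exp(-5*t)]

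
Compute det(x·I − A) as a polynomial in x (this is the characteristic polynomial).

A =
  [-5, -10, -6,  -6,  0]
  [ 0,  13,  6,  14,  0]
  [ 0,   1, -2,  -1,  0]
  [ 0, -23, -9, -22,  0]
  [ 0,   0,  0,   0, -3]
x^5 + 19*x^4 + 142*x^3 + 522*x^2 + 945*x + 675

Expanding det(x·I − A) (e.g. by cofactor expansion or by noting that A is similar to its Jordan form J, which has the same characteristic polynomial as A) gives
  χ_A(x) = x^5 + 19*x^4 + 142*x^3 + 522*x^2 + 945*x + 675
which factors as (x + 3)^3*(x + 5)^2. The eigenvalues (with algebraic multiplicities) are λ = -5 with multiplicity 2, λ = -3 with multiplicity 3.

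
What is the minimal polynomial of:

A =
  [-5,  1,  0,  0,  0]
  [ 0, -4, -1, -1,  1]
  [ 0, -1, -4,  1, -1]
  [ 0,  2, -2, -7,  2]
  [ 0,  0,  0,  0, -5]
x^3 + 15*x^2 + 75*x + 125

The characteristic polynomial is χ_A(x) = (x + 5)^5, so the eigenvalues are known. The minimal polynomial is
  m_A(x) = Π_λ (x − λ)^{k_λ}
where k_λ is the size of the *largest* Jordan block for λ (equivalently, the smallest k with (A − λI)^k v = 0 for every generalised eigenvector v of λ).

  λ = -5: largest Jordan block has size 3, contributing (x + 5)^3

So m_A(x) = (x + 5)^3 = x^3 + 15*x^2 + 75*x + 125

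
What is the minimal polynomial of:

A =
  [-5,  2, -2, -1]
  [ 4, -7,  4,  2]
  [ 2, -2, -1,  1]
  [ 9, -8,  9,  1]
x^3 + 9*x^2 + 27*x + 27

The characteristic polynomial is χ_A(x) = (x + 3)^4, so the eigenvalues are known. The minimal polynomial is
  m_A(x) = Π_λ (x − λ)^{k_λ}
where k_λ is the size of the *largest* Jordan block for λ (equivalently, the smallest k with (A − λI)^k v = 0 for every generalised eigenvector v of λ).

  λ = -3: largest Jordan block has size 3, contributing (x + 3)^3

So m_A(x) = (x + 3)^3 = x^3 + 9*x^2 + 27*x + 27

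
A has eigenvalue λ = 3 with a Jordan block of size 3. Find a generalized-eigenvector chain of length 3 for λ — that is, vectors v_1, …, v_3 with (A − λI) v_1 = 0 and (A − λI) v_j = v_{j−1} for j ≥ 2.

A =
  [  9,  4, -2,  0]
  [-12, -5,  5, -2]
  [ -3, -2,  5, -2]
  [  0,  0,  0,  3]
A Jordan chain for λ = 3 of length 3:
v_1 = (-6, 9, 0, 0)ᵀ
v_2 = (6, -12, -3, 0)ᵀ
v_3 = (1, 0, 0, 0)ᵀ

Let N = A − (3)·I. We want v_3 with N^3 v_3 = 0 but N^2 v_3 ≠ 0; then v_{j-1} := N · v_j for j = 3, …, 2.

Pick v_3 = (1, 0, 0, 0)ᵀ.
Then v_2 = N · v_3 = (6, -12, -3, 0)ᵀ.
Then v_1 = N · v_2 = (-6, 9, 0, 0)ᵀ.

Sanity check: (A − (3)·I) v_1 = (0, 0, 0, 0)ᵀ = 0. ✓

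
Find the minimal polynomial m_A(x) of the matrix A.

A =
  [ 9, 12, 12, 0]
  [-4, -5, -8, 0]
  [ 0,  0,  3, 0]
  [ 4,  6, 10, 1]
x^2 - 4*x + 3

The characteristic polynomial is χ_A(x) = (x - 3)^2*(x - 1)^2, so the eigenvalues are known. The minimal polynomial is
  m_A(x) = Π_λ (x − λ)^{k_λ}
where k_λ is the size of the *largest* Jordan block for λ (equivalently, the smallest k with (A − λI)^k v = 0 for every generalised eigenvector v of λ).

  λ = 1: largest Jordan block has size 1, contributing (x − 1)
  λ = 3: largest Jordan block has size 1, contributing (x − 3)

So m_A(x) = (x - 3)*(x - 1) = x^2 - 4*x + 3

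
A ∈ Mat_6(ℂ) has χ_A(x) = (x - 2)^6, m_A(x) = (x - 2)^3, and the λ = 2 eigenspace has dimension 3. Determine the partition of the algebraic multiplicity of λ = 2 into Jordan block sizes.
Block sizes for λ = 2: [3, 2, 1]

Step 1 — from the characteristic polynomial, algebraic multiplicity of λ = 2 is 6. From dim ker(A − (2)·I) = 3, there are exactly 3 Jordan blocks for λ = 2.
Step 2 — from the minimal polynomial, the factor (x − 2)^3 tells us the largest block for λ = 2 has size 3.
Step 3 — with total size 6, 3 blocks, and largest block 3, the block sizes (in nonincreasing order) are [3, 2, 1].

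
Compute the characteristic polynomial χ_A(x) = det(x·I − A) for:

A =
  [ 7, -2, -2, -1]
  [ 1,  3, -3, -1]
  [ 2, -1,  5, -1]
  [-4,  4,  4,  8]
x^4 - 23*x^3 + 198*x^2 - 756*x + 1080

Expanding det(x·I − A) (e.g. by cofactor expansion or by noting that A is similar to its Jordan form J, which has the same characteristic polynomial as A) gives
  χ_A(x) = x^4 - 23*x^3 + 198*x^2 - 756*x + 1080
which factors as (x - 6)^3*(x - 5). The eigenvalues (with algebraic multiplicities) are λ = 5 with multiplicity 1, λ = 6 with multiplicity 3.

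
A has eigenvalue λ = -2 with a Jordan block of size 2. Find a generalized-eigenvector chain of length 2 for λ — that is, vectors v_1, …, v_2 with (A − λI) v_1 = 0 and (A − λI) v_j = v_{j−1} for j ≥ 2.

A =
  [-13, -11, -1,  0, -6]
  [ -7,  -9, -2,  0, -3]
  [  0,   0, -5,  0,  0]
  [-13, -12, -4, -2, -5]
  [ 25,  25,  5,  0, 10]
A Jordan chain for λ = -2 of length 2:
v_1 = (0, 0, 0, -1, 0)ᵀ
v_2 = (1, -1, 0, 0, 0)ᵀ

Let N = A − (-2)·I. We want v_2 with N^2 v_2 = 0 but N^1 v_2 ≠ 0; then v_{j-1} := N · v_j for j = 2, …, 2.

Pick v_2 = (1, -1, 0, 0, 0)ᵀ.
Then v_1 = N · v_2 = (0, 0, 0, -1, 0)ᵀ.

Sanity check: (A − (-2)·I) v_1 = (0, 0, 0, 0, 0)ᵀ = 0. ✓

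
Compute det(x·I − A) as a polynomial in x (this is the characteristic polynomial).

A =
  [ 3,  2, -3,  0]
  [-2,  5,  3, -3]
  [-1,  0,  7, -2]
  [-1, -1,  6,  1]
x^4 - 16*x^3 + 96*x^2 - 256*x + 256

Expanding det(x·I − A) (e.g. by cofactor expansion or by noting that A is similar to its Jordan form J, which has the same characteristic polynomial as A) gives
  χ_A(x) = x^4 - 16*x^3 + 96*x^2 - 256*x + 256
which factors as (x - 4)^4. The eigenvalues (with algebraic multiplicities) are λ = 4 with multiplicity 4.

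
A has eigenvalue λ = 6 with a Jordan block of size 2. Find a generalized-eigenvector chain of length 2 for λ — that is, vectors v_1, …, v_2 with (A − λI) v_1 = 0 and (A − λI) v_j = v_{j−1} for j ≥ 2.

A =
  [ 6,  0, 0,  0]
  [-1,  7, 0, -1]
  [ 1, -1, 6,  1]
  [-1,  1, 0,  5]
A Jordan chain for λ = 6 of length 2:
v_1 = (0, -1, 1, -1)ᵀ
v_2 = (1, 0, 0, 0)ᵀ

Let N = A − (6)·I. We want v_2 with N^2 v_2 = 0 but N^1 v_2 ≠ 0; then v_{j-1} := N · v_j for j = 2, …, 2.

Pick v_2 = (1, 0, 0, 0)ᵀ.
Then v_1 = N · v_2 = (0, -1, 1, -1)ᵀ.

Sanity check: (A − (6)·I) v_1 = (0, 0, 0, 0)ᵀ = 0. ✓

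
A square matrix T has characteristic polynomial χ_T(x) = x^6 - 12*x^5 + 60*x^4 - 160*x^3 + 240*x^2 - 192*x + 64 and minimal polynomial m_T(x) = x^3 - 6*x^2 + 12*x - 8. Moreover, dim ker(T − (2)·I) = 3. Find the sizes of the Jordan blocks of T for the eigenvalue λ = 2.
Block sizes for λ = 2: [3, 2, 1]

Step 1 — from the characteristic polynomial, algebraic multiplicity of λ = 2 is 6. From dim ker(T − (2)·I) = 3, there are exactly 3 Jordan blocks for λ = 2.
Step 2 — from the minimal polynomial, the factor (x − 2)^3 tells us the largest block for λ = 2 has size 3.
Step 3 — with total size 6, 3 blocks, and largest block 3, the block sizes (in nonincreasing order) are [3, 2, 1].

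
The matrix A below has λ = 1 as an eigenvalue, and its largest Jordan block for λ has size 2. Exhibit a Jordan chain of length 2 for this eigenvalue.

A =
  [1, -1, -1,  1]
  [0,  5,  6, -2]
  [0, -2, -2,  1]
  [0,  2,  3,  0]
A Jordan chain for λ = 1 of length 2:
v_1 = (-1, 4, -2, 2)ᵀ
v_2 = (0, 1, 0, 0)ᵀ

Let N = A − (1)·I. We want v_2 with N^2 v_2 = 0 but N^1 v_2 ≠ 0; then v_{j-1} := N · v_j for j = 2, …, 2.

Pick v_2 = (0, 1, 0, 0)ᵀ.
Then v_1 = N · v_2 = (-1, 4, -2, 2)ᵀ.

Sanity check: (A − (1)·I) v_1 = (0, 0, 0, 0)ᵀ = 0. ✓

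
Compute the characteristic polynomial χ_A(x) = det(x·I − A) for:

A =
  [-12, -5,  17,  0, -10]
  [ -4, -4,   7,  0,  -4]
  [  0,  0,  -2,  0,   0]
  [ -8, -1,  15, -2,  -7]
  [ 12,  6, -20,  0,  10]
x^5 + 10*x^4 + 40*x^3 + 80*x^2 + 80*x + 32

Expanding det(x·I − A) (e.g. by cofactor expansion or by noting that A is similar to its Jordan form J, which has the same characteristic polynomial as A) gives
  χ_A(x) = x^5 + 10*x^4 + 40*x^3 + 80*x^2 + 80*x + 32
which factors as (x + 2)^5. The eigenvalues (with algebraic multiplicities) are λ = -2 with multiplicity 5.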